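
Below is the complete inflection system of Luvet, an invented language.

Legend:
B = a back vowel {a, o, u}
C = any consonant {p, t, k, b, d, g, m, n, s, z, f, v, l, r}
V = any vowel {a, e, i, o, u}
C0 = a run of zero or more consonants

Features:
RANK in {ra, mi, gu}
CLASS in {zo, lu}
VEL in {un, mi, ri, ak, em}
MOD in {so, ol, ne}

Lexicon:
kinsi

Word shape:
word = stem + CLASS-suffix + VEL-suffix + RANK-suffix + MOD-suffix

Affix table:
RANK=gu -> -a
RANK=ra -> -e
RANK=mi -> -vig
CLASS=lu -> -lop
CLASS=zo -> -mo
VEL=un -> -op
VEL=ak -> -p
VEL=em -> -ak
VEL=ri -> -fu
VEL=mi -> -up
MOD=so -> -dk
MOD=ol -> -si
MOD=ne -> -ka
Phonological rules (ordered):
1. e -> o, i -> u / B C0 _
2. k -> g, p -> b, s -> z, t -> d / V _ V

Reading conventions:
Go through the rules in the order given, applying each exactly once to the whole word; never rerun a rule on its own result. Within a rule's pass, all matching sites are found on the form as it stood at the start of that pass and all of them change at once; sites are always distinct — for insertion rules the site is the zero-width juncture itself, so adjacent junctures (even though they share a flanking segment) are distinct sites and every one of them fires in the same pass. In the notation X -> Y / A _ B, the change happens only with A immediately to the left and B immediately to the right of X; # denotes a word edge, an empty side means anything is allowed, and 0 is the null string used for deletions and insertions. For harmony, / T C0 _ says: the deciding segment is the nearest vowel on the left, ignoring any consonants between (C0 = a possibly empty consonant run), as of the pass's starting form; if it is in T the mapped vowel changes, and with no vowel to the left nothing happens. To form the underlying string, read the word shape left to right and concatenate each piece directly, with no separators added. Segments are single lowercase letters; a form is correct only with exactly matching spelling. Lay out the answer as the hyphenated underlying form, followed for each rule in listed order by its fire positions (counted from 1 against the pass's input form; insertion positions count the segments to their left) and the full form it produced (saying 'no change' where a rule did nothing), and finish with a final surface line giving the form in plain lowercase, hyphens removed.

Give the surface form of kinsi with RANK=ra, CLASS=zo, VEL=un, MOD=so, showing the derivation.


underlying: kinsi-mo-op-e-dk
1. e -> o, i -> u / B C0 _: fires at position(s) 10: kinsimoopodk
2. k -> g, p -> b, s -> z, t -> d / V _ V: fires at position(s) 9: kinsimoobodk
surface: kinsimoobodk


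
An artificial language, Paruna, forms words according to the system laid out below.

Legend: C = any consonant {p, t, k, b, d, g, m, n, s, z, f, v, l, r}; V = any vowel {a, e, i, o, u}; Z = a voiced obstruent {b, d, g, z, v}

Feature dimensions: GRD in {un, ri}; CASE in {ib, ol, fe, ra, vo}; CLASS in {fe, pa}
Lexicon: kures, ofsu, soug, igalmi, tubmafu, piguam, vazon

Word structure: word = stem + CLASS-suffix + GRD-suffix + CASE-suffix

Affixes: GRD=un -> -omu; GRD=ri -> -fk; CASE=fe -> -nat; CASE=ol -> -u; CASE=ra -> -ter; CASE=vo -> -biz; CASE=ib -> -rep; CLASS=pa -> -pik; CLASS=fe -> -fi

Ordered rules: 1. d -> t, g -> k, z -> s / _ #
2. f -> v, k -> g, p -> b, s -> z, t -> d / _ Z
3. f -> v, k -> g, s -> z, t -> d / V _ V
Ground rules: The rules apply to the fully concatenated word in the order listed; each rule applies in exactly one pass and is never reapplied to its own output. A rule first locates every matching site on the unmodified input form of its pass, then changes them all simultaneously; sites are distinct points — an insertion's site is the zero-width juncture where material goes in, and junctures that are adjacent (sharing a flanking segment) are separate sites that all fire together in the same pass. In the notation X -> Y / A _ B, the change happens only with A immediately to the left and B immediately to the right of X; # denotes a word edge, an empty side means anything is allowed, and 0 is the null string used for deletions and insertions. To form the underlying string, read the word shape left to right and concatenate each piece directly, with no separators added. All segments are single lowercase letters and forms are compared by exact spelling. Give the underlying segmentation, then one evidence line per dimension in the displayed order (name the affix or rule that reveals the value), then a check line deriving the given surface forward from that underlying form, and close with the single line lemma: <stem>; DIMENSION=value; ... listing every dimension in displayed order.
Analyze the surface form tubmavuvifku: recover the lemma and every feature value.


underlying: tubmafu-fi-fk-u
GRD=ri - signalled by the affix -fk
CASE=ol - signalled by the affix -u
CLASS=fe - signalled by the affix -fi
check: tubmafufifku -> tubmafufifku -> tubmafufifku -> tubmavuvifku
lemma: tubmafu; GRD=ri; CASE=ol; CLASS=fe


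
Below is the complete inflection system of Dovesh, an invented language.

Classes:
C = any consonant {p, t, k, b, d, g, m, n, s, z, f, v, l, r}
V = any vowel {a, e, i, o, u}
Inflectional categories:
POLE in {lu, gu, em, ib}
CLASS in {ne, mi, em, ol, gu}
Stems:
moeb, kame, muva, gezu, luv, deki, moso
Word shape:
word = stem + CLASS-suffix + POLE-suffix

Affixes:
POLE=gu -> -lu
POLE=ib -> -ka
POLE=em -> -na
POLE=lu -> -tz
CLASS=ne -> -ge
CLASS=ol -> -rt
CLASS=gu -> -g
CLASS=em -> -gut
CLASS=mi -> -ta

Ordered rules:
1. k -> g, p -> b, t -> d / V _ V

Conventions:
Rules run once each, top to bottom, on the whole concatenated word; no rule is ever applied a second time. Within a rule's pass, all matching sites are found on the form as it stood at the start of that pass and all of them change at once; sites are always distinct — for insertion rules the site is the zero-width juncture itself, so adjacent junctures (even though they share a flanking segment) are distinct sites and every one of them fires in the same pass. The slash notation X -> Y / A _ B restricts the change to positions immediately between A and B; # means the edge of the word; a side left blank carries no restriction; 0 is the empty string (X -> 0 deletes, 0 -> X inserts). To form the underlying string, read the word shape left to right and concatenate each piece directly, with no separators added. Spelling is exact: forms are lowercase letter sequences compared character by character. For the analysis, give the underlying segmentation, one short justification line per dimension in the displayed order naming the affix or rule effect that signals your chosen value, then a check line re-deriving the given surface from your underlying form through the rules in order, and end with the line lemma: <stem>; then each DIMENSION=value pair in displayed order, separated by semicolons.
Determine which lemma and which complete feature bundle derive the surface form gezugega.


underlying: gezu-ge-ka
POLE=ib - signalled by the affix -ka
CLASS=ne - signalled by the affix -ge
check: gezugeka -> gezugega
lemma: gezu; POLE=ib; CLASS=ne


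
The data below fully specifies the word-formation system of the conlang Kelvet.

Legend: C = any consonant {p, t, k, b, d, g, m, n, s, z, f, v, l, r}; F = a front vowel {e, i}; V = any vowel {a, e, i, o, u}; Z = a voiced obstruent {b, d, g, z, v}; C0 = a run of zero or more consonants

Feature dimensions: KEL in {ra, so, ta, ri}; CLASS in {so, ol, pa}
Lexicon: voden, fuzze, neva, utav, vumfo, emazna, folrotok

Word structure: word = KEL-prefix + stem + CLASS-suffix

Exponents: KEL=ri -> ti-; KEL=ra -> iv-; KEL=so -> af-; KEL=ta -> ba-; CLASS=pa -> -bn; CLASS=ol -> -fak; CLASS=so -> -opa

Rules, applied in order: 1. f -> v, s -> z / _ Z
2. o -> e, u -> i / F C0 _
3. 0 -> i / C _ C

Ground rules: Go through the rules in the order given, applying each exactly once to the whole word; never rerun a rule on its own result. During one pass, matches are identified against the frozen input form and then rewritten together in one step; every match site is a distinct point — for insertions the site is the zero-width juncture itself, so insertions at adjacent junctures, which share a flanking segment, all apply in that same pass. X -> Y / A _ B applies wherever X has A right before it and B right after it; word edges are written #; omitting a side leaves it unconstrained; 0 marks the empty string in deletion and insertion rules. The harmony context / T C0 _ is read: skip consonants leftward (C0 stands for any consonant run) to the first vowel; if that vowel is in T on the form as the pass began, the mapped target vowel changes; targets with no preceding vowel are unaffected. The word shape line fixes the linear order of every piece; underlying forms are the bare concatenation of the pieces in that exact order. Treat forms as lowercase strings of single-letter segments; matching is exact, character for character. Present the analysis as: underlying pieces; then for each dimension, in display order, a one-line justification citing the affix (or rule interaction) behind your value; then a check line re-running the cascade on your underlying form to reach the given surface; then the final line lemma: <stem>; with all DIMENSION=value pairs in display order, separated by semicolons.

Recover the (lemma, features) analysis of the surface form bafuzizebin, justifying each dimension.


underlying: ba-fuzze-bn
KEL=ta - signalled by the affix ba-
CLASS=pa - signalled by the affix -bn
check: bafuzzebn -> bafuzzebn -> bafuzzebn -> bafuzizebin
lemma: fuzze; KEL=ta; CLASS=pa


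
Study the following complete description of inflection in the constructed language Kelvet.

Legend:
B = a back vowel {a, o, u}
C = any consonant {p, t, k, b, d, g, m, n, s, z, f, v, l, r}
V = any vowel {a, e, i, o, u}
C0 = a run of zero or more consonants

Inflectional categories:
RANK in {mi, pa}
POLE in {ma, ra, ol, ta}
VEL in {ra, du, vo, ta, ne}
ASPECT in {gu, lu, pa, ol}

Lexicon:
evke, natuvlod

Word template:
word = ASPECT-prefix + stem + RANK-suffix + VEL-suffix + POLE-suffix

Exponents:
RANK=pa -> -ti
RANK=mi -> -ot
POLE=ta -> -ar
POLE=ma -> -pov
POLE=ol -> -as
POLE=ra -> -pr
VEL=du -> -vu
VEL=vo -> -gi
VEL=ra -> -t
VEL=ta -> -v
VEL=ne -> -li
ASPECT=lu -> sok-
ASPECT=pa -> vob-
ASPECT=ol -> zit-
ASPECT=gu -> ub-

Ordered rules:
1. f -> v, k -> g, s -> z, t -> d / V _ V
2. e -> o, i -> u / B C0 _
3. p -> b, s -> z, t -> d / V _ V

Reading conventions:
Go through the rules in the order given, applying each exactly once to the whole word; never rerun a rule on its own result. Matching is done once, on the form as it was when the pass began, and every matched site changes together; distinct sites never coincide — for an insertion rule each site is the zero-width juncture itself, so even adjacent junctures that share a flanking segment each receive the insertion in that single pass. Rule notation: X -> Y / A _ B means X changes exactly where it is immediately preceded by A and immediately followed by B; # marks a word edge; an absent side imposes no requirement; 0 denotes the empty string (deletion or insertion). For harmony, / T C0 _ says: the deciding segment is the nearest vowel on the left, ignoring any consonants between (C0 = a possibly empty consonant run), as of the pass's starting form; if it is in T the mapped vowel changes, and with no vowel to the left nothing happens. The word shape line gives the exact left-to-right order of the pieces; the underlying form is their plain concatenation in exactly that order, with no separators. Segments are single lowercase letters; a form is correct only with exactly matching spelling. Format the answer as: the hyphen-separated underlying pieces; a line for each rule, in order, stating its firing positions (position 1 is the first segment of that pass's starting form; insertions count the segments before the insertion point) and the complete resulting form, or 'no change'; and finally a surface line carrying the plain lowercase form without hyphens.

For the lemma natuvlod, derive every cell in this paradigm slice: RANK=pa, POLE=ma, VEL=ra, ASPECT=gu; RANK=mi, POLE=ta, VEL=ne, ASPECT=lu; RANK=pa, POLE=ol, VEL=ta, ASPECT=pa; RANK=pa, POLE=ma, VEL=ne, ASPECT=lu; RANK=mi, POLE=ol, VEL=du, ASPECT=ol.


cell RANK=pa, POLE=ma, VEL=ra, ASPECT=gu:
underlying: ub-natuvlod-ti-t-pov
1. f -> v, k -> g, s -> z, t -> d / V _ V: fires at position(s) 5: ubnaduvlodtitpov
2. e -> o, i -> u / B C0 _: fires at position(s) 12: ubnaduvlodtutpov
3. p -> b, s -> z, t -> d / V _ V: no change
surface: ubnaduvlodtutpov

cell RANK=mi, POLE=ta, VEL=ne, ASPECT=lu:
underlying: sok-natuvlod-ot-li-ar
1. f -> v, k -> g, s -> z, t -> d / V _ V: fires at position(s) 6: soknaduvlodotliar
2. e -> o, i -> u / B C0 _: fires at position(s) 15: soknaduvlodotluar
3. p -> b, s -> z, t -> d / V _ V: no change
surface: soknaduvlodotluar

cell RANK=pa, POLE=ol, VEL=ta, ASPECT=pa:
underlying: vob-natuvlod-ti-v-as
1. f -> v, k -> g, s -> z, t -> d / V _ V: fires at position(s) 6: vobnaduvlodtivas
2. e -> o, i -> u / B C0 _: fires at position(s) 13: vobnaduvlodtuvas
3. p -> b, s -> z, t -> d / V _ V: no change
surface: vobnaduvlodtuvas

cell RANK=pa, POLE=ma, VEL=ne, ASPECT=lu:
underlying: sok-natuvlod-ti-li-pov
1. f -> v, k -> g, s -> z, t -> d / V _ V: fires at position(s) 6: soknaduvlodtilipov
2. e -> o, i -> u / B C0 _: fires at position(s) 13: soknaduvlodtulipov
3. p -> b, s -> z, t -> d / V _ V: fires at position(s) 16: soknaduvlodtulibov
surface: soknaduvlodtulibov

cell RANK=mi, POLE=ol, VEL=du, ASPECT=ol:
underlying: zit-natuvlod-ot-vu-as
1. f -> v, k -> g, s -> z, t -> d / V _ V: fires at position(s) 6: zitnaduvlodotvuas
2. e -> o, i -> u / B C0 _: no change
3. p -> b, s -> z, t -> d / V _ V: no change
surface: zitnaduvlodotvuas


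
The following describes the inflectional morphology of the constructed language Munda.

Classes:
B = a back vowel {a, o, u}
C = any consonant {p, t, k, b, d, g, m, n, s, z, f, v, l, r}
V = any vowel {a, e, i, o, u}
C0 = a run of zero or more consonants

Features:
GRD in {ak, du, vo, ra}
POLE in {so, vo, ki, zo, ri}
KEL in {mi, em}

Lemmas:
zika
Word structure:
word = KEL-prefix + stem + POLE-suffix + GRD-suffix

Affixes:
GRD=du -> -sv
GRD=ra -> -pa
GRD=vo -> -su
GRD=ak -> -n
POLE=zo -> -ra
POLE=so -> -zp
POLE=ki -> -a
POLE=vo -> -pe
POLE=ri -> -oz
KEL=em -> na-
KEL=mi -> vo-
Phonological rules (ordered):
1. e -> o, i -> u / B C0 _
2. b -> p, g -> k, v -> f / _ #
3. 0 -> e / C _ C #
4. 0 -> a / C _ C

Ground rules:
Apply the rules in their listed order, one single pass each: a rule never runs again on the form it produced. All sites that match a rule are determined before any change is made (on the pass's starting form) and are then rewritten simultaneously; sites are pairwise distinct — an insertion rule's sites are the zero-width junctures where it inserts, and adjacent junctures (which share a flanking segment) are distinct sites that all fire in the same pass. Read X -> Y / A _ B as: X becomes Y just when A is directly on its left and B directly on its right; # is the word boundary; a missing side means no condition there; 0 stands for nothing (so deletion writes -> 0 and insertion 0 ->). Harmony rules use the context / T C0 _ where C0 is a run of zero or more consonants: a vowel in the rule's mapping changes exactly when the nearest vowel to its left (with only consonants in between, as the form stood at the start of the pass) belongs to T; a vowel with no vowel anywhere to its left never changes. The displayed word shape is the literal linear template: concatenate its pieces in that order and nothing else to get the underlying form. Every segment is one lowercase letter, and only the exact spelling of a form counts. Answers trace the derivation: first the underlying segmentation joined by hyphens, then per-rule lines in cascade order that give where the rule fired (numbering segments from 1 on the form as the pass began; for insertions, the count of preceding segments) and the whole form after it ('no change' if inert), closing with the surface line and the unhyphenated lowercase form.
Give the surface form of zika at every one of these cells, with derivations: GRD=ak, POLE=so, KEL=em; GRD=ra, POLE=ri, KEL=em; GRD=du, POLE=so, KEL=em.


cell GRD=ak, POLE=so, KEL=em:
underlying: na-zika-zp-n
1. e -> o, i -> u / B C0 _: fires at position(s) 4: nazukazpn
2. b -> p, g -> k, v -> f / _ #: no change
3. 0 -> e / C _ C #: inserts after position(s) 8: nazukazpen
4. 0 -> a / C _ C: inserts after position(s) 7: nazukazapen
surface: nazukazapen

cell GRD=ra, POLE=ri, KEL=em:
underlying: na-zika-oz-pa
1. e -> o, i -> u / B C0 _: fires at position(s) 4: nazukaozpa
2. b -> p, g -> k, v -> f / _ #: no change
3. 0 -> e / C _ C #: no change
4. 0 -> a / C _ C: inserts after position(s) 8: nazukaozapa
surface: nazukaozapa

cell GRD=du, POLE=so, KEL=em:
underlying: na-zika-zp-sv
1. e -> o, i -> u / B C0 _: fires at position(s) 4: nazukazpsv
2. b -> p, g -> k, v -> f / _ #: fires at position(s) 10: nazukazpsf
3. 0 -> e / C _ C #: inserts after position(s) 9: nazukazpsef
4. 0 -> a / C _ C: inserts after position(s) 7, 8: nazukazapasef
surface: nazukazapasef


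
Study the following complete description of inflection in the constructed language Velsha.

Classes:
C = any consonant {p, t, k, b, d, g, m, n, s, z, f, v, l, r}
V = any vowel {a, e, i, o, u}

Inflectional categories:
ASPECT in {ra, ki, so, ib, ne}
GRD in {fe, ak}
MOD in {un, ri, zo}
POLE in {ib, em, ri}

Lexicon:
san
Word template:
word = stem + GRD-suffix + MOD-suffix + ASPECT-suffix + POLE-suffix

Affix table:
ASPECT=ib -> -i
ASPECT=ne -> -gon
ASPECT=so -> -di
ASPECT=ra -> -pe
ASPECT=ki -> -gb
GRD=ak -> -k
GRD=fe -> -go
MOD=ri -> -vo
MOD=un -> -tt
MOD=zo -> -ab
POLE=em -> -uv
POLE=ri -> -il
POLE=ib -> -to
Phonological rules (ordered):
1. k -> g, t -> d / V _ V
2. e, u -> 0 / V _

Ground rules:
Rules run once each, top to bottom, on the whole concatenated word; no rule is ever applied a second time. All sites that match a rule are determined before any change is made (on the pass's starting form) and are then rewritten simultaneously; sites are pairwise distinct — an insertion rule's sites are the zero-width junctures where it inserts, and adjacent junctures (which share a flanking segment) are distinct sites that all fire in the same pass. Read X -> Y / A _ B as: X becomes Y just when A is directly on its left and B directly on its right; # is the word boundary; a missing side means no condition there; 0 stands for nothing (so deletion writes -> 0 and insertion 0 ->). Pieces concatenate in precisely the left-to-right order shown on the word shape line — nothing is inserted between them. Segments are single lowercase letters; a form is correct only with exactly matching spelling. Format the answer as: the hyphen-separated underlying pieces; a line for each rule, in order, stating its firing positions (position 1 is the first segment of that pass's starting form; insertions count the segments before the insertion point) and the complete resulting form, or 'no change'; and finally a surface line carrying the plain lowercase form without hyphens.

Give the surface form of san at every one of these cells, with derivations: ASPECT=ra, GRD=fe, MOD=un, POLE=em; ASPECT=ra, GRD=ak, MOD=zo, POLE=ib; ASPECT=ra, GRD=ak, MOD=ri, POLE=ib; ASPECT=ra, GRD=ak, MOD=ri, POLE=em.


cell ASPECT=ra, GRD=fe, MOD=un, POLE=em:
underlying: san-go-tt-pe-uv
1. k -> g, t -> d / V _ V: no change
2. e, u -> 0 / V _: fires at position(s) 10: sangottpev
surface: sangottpev

cell ASPECT=ra, GRD=ak, MOD=zo, POLE=ib:
underlying: san-k-ab-pe-to
1. k -> g, t -> d / V _ V: fires at position(s) 9: sankabpedo
2. e, u -> 0 / V _: no change
surface: sankabpedo

cell ASPECT=ra, GRD=ak, MOD=ri, POLE=ib:
underlying: san-k-vo-pe-to
1. k -> g, t -> d / V _ V: fires at position(s) 9: sankvopedo
2. e, u -> 0 / V _: no change
surface: sankvopedo

cell ASPECT=ra, GRD=ak, MOD=ri, POLE=em:
underlying: san-k-vo-pe-uv
1. k -> g, t -> d / V _ V: no change
2. e, u -> 0 / V _: fires at position(s) 9: sankvopev
surface: sankvopev


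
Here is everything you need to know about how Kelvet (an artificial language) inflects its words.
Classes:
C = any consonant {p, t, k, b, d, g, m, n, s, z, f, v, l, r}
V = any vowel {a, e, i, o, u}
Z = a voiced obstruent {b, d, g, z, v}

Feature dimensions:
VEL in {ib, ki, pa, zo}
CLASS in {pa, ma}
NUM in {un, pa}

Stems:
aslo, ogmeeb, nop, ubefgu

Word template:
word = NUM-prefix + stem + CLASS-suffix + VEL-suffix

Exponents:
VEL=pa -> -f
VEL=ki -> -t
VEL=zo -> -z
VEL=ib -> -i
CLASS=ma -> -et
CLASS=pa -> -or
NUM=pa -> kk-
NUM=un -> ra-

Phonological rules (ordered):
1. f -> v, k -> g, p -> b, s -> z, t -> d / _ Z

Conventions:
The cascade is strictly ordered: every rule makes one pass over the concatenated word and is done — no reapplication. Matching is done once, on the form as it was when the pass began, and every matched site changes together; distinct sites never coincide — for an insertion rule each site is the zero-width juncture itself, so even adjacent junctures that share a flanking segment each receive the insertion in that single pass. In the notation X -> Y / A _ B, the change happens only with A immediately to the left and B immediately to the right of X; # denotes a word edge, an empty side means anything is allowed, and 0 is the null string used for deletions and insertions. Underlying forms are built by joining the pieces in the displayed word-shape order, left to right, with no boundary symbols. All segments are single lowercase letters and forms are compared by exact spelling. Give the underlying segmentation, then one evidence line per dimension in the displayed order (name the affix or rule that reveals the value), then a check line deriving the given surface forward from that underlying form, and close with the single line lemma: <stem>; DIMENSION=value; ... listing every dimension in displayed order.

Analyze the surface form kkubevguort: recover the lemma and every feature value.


underlying: kk-ubefgu-or-t
VEL=ki - signalled by the affix -t
CLASS=pa - signalled by the affix -or
NUM=pa - signalled by the affix kk-
check: kkubefguort -> kkubevguort
lemma: ubefgu; VEL=ki; CLASS=pa; NUM=pa


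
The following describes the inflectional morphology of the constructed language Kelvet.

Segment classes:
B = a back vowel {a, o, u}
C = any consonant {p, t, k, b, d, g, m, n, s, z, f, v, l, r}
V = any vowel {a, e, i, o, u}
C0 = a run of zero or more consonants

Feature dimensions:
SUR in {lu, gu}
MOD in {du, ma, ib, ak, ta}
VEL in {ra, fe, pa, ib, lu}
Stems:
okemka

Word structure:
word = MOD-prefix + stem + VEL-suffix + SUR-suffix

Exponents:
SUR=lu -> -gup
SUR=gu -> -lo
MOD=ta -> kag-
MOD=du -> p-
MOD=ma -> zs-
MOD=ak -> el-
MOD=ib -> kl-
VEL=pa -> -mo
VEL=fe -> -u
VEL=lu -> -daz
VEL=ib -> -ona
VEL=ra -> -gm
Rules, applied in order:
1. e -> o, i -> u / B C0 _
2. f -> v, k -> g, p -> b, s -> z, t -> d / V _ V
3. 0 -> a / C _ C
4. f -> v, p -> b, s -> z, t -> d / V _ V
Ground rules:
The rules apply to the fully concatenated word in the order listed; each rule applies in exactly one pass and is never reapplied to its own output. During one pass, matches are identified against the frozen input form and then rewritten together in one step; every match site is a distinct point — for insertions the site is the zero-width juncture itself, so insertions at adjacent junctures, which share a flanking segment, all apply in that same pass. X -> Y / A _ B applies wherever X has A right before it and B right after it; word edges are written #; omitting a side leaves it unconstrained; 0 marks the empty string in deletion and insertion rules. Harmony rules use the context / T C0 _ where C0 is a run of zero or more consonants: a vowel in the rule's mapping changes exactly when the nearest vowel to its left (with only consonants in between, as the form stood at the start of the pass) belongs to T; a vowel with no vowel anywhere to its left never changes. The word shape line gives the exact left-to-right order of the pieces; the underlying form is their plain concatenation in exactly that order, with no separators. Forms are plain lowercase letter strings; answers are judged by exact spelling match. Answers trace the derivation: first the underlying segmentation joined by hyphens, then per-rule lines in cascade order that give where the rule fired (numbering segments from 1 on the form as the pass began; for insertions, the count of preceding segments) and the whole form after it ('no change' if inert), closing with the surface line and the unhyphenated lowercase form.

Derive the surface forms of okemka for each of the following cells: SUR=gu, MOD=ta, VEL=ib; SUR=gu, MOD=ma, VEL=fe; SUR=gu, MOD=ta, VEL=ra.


cell SUR=gu, MOD=ta, VEL=ib:
underlying: kag-okemka-ona-lo
1. e -> o, i -> u / B C0 _: fires at position(s) 6: kagokomkaonalo
2. f -> v, k -> g, p -> b, s -> z, t -> d / V _ V: fires at position(s) 5: kagogomkaonalo
3. 0 -> a / C _ C: inserts after position(s) 7: kagogomakaonalo
4. f -> v, p -> b, s -> z, t -> d / V _ V: no change
surface: kagogomakaonalo

cell SUR=gu, MOD=ma, VEL=fe:
underlying: zs-okemka-u-lo
1. e -> o, i -> u / B C0 _: fires at position(s) 5: zsokomkaulo
2. f -> v, k -> g, p -> b, s -> z, t -> d / V _ V: fires at position(s) 4: zsogomkaulo
3. 0 -> a / C _ C: inserts after position(s) 1, 6: zasogomakaulo
4. f -> v, p -> b, s -> z, t -> d / V _ V: fires at position(s) 3: zazogomakaulo
surface: zazogomakaulo

cell SUR=gu, MOD=ta, VEL=ra:
underlying: kag-okemka-gm-lo
1. e -> o, i -> u / B C0 _: fires at position(s) 6: kagokomkagmlo
2. f -> v, k -> g, p -> b, s -> z, t -> d / V _ V: fires at position(s) 5: kagogomkagmlo
3. 0 -> a / C _ C: inserts after position(s) 7, 10, 11: kagogomakagamalo
4. f -> v, p -> b, s -> z, t -> d / V _ V: no change
surface: kagogomakagamalo


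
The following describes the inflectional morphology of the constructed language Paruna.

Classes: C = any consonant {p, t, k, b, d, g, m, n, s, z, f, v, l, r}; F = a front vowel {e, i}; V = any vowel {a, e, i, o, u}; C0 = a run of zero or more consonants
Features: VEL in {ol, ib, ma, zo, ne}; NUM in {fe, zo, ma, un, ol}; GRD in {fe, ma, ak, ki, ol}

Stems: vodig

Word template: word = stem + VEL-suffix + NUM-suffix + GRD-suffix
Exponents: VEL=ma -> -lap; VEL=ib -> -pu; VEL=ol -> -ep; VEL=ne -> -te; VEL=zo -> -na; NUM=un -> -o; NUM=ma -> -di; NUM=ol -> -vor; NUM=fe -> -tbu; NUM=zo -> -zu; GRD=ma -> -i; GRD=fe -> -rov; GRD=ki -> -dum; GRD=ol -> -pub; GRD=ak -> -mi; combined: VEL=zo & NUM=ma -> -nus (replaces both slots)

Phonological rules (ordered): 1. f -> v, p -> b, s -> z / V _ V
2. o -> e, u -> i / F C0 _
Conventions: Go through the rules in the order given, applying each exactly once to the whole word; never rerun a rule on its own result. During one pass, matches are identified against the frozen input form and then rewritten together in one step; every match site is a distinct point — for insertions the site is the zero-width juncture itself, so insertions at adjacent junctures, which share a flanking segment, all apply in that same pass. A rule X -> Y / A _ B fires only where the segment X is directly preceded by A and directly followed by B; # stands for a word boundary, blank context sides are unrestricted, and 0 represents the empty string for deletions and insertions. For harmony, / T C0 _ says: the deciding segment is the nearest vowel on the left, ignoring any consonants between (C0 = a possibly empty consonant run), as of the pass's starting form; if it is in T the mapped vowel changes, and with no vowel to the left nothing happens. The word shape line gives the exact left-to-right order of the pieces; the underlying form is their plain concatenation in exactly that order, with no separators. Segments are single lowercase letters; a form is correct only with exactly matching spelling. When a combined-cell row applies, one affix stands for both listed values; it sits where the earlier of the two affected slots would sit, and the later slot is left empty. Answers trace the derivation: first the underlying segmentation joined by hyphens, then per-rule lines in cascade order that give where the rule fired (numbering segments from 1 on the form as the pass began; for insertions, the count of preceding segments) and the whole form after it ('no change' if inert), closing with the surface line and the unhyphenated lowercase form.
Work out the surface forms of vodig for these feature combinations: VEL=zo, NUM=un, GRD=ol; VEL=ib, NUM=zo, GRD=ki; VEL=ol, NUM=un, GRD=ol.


cell VEL=zo, NUM=un, GRD=ol:
underlying: vodig-na-o-pub
1. f -> v, p -> b, s -> z / V _ V: fires at position(s) 9: vodignaobub
2. o -> e, u -> i / F C0 _: no change
surface: vodignaobub

cell VEL=ib, NUM=zo, GRD=ki:
underlying: vodig-pu-zu-dum
1. f -> v, p -> b, s -> z / V _ V: no change
2. o -> e, u -> i / F C0 _: fires at position(s) 7: vodigpizudum
surface: vodigpizudum

cell VEL=ol, NUM=un, GRD=ol:
underlying: vodig-ep-o-pub
1. f -> v, p -> b, s -> z / V _ V: fires at position(s) 7, 9: vodigebobub
2. o -> e, u -> i / F C0 _: fires at position(s) 8: vodigebebub
surface: vodigebebub


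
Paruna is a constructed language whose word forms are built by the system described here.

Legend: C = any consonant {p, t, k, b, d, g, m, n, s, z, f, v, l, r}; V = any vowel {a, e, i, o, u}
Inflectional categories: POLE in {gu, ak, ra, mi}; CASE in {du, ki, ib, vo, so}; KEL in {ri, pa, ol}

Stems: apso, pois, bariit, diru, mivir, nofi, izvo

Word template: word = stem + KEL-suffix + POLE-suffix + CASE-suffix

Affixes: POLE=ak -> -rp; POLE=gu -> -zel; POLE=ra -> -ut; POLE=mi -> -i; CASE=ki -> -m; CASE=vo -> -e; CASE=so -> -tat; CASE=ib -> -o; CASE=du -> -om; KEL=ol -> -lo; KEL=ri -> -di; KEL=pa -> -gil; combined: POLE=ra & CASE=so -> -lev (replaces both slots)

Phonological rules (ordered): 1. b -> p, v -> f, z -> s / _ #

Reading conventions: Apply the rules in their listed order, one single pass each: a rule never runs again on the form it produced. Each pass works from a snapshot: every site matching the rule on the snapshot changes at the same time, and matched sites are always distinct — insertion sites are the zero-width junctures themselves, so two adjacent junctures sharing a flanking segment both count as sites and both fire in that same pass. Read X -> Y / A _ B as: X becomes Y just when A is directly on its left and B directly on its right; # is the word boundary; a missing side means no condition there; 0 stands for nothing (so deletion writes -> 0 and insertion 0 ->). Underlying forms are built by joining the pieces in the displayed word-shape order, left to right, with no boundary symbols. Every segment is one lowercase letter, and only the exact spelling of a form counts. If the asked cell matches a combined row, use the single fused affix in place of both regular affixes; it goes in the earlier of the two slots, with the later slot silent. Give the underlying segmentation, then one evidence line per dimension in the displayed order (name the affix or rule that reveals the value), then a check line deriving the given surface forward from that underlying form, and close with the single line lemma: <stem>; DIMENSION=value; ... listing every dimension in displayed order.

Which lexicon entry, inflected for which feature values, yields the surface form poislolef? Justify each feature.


underlying: pois-lo-lev
POLE=ra - signalled by the combined affix row
CASE=so - signalled by the combined affix row
KEL=ol - signalled by the affix -lo
check: poislolev -> poislolef
lemma: pois; POLE=ra; CASE=so; KEL=ol


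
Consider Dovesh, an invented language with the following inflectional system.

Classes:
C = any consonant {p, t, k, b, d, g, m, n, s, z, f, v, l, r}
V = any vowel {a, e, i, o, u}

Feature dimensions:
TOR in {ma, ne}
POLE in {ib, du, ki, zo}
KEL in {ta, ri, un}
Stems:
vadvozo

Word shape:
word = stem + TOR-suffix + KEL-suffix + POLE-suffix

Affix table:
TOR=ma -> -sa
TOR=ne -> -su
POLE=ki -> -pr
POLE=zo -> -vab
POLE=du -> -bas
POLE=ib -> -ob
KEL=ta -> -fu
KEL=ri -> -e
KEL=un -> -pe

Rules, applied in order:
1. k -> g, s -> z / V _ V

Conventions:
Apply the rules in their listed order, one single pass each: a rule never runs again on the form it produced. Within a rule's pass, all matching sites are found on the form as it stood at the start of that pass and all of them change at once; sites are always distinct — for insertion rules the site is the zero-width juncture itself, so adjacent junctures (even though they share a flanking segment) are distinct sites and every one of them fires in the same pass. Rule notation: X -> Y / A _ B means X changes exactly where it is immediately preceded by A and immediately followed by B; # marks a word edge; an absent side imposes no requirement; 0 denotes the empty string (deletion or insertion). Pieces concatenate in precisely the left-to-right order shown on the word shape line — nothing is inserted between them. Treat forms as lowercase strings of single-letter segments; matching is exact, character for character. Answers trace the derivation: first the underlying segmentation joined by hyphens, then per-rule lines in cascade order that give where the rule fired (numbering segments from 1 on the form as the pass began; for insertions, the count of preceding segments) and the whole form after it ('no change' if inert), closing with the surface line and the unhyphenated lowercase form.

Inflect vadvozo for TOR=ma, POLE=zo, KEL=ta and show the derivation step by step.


underlying: vadvozo-sa-fu-vab
1. k -> g, s -> z / V _ V: fires at position(s) 8: vadvozozafuvab
surface: vadvozozafuvab


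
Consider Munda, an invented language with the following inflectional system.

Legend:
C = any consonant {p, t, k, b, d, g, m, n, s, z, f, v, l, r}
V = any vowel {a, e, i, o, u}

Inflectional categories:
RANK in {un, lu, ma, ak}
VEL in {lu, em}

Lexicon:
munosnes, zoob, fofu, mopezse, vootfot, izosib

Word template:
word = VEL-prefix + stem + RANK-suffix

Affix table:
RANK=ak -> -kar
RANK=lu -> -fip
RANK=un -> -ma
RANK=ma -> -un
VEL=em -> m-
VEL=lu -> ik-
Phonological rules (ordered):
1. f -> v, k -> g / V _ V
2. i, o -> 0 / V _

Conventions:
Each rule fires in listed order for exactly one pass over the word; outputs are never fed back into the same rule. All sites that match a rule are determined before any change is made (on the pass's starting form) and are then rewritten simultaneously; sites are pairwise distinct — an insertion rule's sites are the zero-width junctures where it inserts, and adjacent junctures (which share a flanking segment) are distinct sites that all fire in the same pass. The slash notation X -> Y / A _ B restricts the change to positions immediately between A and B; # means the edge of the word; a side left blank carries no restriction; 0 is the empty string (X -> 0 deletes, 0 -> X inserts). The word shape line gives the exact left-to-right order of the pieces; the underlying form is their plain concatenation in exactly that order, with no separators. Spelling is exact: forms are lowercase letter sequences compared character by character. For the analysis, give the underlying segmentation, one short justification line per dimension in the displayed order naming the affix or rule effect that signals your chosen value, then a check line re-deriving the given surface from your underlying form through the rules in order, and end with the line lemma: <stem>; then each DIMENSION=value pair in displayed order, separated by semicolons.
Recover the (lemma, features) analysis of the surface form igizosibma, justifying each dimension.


underlying: ik-izosib-ma
RANK=un - signalled by the affix -ma
VEL=lu - signalled by the affix ik-
check: ikizosibma -> igizosibma -> igizosibma
lemma: izosib; RANK=un; VEL=lu


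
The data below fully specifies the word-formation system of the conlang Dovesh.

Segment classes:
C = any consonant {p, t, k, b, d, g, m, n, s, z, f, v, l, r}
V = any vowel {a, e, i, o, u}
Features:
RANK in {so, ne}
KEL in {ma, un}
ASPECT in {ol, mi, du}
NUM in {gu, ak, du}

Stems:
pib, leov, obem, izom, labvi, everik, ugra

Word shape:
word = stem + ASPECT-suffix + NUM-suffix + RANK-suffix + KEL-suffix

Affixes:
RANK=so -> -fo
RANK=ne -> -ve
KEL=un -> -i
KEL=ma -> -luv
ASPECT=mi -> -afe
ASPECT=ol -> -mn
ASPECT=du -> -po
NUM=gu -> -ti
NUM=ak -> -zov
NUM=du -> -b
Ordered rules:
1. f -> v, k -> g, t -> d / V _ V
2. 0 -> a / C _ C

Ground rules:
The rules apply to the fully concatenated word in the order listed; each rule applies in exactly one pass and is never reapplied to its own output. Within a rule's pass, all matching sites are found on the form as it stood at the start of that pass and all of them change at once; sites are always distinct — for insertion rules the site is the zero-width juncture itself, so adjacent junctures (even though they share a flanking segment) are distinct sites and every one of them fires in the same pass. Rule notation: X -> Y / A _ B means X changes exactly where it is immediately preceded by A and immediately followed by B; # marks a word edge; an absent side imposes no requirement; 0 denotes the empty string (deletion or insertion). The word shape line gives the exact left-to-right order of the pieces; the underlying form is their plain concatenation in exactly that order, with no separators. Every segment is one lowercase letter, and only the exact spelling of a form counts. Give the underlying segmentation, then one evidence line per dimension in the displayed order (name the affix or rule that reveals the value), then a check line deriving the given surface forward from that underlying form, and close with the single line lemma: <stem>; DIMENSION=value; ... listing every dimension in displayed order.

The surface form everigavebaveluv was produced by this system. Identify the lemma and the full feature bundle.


underlying: everik-afe-b-ve-luv
RANK=ne - signalled by the affix -ve
KEL=ma - signalled by the affix -luv
ASPECT=mi - signalled by the affix -afe
NUM=du - signalled by the affix -b
check: everikafebveluv -> everigavebveluv -> everigavebaveluv
lemma: everik; RANK=ne; KEL=ma; ASPECT=mi; NUM=du


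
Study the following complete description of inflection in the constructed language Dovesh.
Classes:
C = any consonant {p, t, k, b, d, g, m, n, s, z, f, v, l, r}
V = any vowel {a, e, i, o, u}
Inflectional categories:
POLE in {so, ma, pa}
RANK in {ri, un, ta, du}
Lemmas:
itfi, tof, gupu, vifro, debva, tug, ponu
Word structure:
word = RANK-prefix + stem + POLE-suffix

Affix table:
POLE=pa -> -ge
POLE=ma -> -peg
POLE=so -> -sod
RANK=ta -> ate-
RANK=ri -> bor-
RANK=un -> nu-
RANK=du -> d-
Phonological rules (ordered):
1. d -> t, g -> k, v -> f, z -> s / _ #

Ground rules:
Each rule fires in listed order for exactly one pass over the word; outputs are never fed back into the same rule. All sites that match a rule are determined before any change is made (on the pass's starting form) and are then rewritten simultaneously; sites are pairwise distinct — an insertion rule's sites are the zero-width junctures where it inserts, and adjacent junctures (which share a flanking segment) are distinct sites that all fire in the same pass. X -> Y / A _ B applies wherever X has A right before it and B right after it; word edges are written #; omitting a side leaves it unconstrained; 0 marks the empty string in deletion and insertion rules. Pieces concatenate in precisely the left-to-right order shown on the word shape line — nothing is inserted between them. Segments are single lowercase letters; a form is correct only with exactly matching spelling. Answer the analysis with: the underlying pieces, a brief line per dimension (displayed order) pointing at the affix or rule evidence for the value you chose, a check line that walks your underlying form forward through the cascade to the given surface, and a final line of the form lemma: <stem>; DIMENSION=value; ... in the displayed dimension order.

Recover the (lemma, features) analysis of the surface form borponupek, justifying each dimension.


underlying: bor-ponu-peg
POLE=ma - signalled by the affix -peg
RANK=ri - signalled by the affix bor-
check: borponupeg -> borponupek
lemma: ponu; POLE=ma; RANK=ri


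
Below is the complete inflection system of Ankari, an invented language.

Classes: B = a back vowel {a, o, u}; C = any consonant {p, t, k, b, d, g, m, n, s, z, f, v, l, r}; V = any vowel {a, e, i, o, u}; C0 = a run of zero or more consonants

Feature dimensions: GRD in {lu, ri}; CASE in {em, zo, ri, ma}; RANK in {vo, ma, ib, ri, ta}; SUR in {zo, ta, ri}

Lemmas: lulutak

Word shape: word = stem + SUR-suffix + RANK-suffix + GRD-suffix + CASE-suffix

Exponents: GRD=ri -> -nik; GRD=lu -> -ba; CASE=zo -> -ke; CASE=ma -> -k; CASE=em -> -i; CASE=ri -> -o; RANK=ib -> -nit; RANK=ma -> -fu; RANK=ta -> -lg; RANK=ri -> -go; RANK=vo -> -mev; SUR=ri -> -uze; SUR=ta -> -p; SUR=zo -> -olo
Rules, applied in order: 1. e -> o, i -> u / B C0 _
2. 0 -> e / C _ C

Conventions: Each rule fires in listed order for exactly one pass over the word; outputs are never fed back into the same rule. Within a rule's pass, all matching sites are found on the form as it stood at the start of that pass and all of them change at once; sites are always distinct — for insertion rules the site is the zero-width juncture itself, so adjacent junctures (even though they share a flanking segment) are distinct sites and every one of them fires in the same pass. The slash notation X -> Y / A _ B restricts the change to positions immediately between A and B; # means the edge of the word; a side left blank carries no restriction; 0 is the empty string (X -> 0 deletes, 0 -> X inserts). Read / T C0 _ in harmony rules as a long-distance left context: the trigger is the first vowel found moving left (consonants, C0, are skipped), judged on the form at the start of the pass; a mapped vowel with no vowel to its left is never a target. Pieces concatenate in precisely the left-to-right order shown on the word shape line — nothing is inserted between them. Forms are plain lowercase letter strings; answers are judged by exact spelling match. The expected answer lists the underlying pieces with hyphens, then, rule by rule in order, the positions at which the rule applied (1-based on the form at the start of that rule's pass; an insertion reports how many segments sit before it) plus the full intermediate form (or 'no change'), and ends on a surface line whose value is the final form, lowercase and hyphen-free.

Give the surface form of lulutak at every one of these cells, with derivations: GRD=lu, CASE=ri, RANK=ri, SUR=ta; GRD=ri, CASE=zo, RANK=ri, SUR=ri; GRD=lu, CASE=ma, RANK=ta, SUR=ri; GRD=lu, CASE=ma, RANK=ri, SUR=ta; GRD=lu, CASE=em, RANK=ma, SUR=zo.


cell GRD=lu, CASE=ri, RANK=ri, SUR=ta:
underlying: lulutak-p-go-ba-o
1. e -> o, i -> u / B C0 _: no change
2. 0 -> e / C _ C: inserts after position(s) 7, 8: lulutakepegobao
surface: lulutakepegobao

cell GRD=ri, CASE=zo, RANK=ri, SUR=ri:
underlying: lulutak-uze-go-nik-ke
1. e -> o, i -> u / B C0 _: fires at position(s) 10, 14: lulutakuzogonukke
2. 0 -> e / C _ C: inserts after position(s) 15: lulutakuzogonukeke
surface: lulutakuzogonukeke

cell GRD=lu, CASE=ma, RANK=ta, SUR=ri:
underlying: lulutak-uze-lg-ba-k
1. e -> o, i -> u / B C0 _: fires at position(s) 10: lulutakuzolgbak
2. 0 -> e / C _ C: inserts after position(s) 11, 12: lulutakuzolegebak
surface: lulutakuzolegebak

cell GRD=lu, CASE=ma, RANK=ri, SUR=ta:
underlying: lulutak-p-go-ba-k
1. e -> o, i -> u / B C0 _: no change
2. 0 -> e / C _ C: inserts after position(s) 7, 8: lulutakepegobak
surface: lulutakepegobak

cell GRD=lu, CASE=em, RANK=ma, SUR=zo:
underlying: lulutak-olo-fu-ba-i
1. e -> o, i -> u / B C0 _: fires at position(s) 15: lulutakolofubau
2. 0 -> e / C _ C: no change
surface: lulutakolofubau
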